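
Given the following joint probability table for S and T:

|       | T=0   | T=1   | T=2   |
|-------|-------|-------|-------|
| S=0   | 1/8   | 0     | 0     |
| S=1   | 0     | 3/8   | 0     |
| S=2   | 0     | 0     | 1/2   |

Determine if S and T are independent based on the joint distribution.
Marginal P(S) (row sums):
  P(S=0) = 1/8 + 0 + 0 = 1/8
  P(S=1) = 0 + 3/8 + 0 = 3/8
  P(S=2) = 0 + 0 + 1/2 = 1/2
Marginal P(T) (column sums):
  P(T=0) = 1/8 + 0 + 0 = 1/8
  P(T=1) = 0 + 3/8 + 0 = 3/8
  P(T=2) = 0 + 0 + 1/2 = 1/2

S and T are independent iff P(S=i,T=j) = P(S=i)·P(T=j) for every cell.
  P(S=0)·P(T=0) = 1/8 × 1/8 = 1/64, but P(S=0,T=0) = 1/8 ✗

No, S and T are not independent. Quantitatively, I(S;T) > 0:

H(S) = -[(1/8)·log₂(1/8) + (3/8)·log₂(3/8) + (1/2)·log₂(1/2)]
  = 0.3750 + 0.5306 + 0.5000
  = 1.4056 bits
H(T) = -[(1/8)·log₂(1/8) + (3/8)·log₂(3/8) + (1/2)·log₂(1/2)]
  = 0.3750 + 0.5306 + 0.5000
  = 1.4056 bits
H(S,T) = -[(1/8)·log₂(1/8) + (3/8)·log₂(3/8) + (1/2)·log₂(1/2)]
  = 0.3750 + 0.5306 + 0.5000
  = 1.4056 bits
I(S;T) = H(S) + H(T) - H(S,T) = 1.4056 + 1.4056 - 1.4056 = 1.4056 bits > 0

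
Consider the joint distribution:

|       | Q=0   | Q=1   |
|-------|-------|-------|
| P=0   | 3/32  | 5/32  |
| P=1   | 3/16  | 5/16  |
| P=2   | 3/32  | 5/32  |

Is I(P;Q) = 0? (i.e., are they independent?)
Marginal P(P) (row sums):
  P(P=0) = 3/32 + 5/32 = 1/4
  P(P=1) = 3/16 + 5/16 = 1/2
  P(P=2) = 3/32 + 5/32 = 1/4
Marginal P(Q) (column sums):
  P(Q=0) = 3/32 + 3/16 + 3/32 = 3/8
  P(Q=1) = 5/32 + 5/16 + 5/32 = 5/8

P and Q are independent iff P(P=i,Q=j) = P(P=i)·P(Q=j) for every cell.
  P(P=0)·P(Q=0) = 1/4 × 3/8 = 3/32 = P(P=0,Q=0) ✓
  P(P=0)·P(Q=1) = 1/4 × 5/8 = 5/32 = P(P=0,Q=1) ✓
  P(P=1)·P(Q=0) = 1/2 × 3/8 = 3/16 = P(P=1,Q=0) ✓
  P(P=1)·P(Q=1) = 1/2 × 5/8 = 5/16 = P(P=1,Q=1) ✓
  P(P=2)·P(Q=0) = 1/4 × 3/8 = 3/32 = P(P=2,Q=0) ✓
  P(P=2)·P(Q=1) = 1/4 × 5/8 = 5/32 = P(P=2,Q=1) ✓

Yes, P and Q are independent: every cell factors, so I(P;Q) = 0 bits.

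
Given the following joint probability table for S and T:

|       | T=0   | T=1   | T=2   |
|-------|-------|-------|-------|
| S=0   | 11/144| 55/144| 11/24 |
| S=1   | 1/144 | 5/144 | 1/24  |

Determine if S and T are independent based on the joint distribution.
Marginal P(S) (row sums):
  P(S=0) = 11/144 + 55/144 + 11/24 = 11/12
  P(S=1) = 1/144 + 5/144 + 1/24 = 1/12
Marginal P(T) (column sums):
  P(T=0) = 11/144 + 1/144 = 1/12
  P(T=1) = 55/144 + 5/144 = 5/12
  P(T=2) = 11/24 + 1/24 = 1/2

S and T are independent iff P(S=i,T=j) = P(S=i)·P(T=j) for every cell.
  P(S=0)·P(T=0) = 11/12 × 1/12 = 11/144 = P(S=0,T=0) ✓
  P(S=0)·P(T=1) = 11/12 × 5/12 = 55/144 = P(S=0,T=1) ✓
  P(S=0)·P(T=2) = 11/12 × 1/2 = 11/24 = P(S=0,T=2) ✓
  P(S=1)·P(T=0) = 1/12 × 1/12 = 1/144 = P(S=1,T=0) ✓
  P(S=1)·P(T=1) = 1/12 × 5/12 = 5/144 = P(S=1,T=1) ✓
  P(S=1)·P(T=2) = 1/12 × 1/2 = 1/24 = P(S=1,T=2) ✓

Yes, S and T are independent: every cell factors, so I(S;T) = 0 bits.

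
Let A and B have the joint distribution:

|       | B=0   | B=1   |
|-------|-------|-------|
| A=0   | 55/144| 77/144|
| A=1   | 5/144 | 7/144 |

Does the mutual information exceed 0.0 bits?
Marginal P(A) (row sums):
  P(A=0) = 55/144 + 77/144 = 11/12
  P(A=1) = 5/144 + 7/144 = 1/12
Marginal P(B) (column sums):
  P(B=0) = 55/144 + 5/144 = 5/12
  P(B=1) = 77/144 + 7/144 = 7/12

H(A) = -[(11/12)·log₂(11/12) + (1/12)·log₂(1/12)]
  = 0.1151 + 0.2987
  = 0.4138 bits
H(B) = -[(5/12)·log₂(5/12) + (7/12)·log₂(7/12)]
  = 0.5263 + 0.4536
  = 0.9799 bits
H(A,B) = -[(55/144)·log₂(55/144) + (77/144)·log₂(77/144) + (5/144)·log₂(5/144) + (7/144)·log₂(7/144)]
  = 0.5304 + 0.4829 + 0.1683 + 0.2121
  = 1.3937 bits

I(A;B) = H(A) + H(B) - H(A,B)
  = 0.4138 + 0.9799 - 1.3937
  = 0.0000 bits

No. I(A;B) = 0.0000 bits, which is ≤ 0.0 bits.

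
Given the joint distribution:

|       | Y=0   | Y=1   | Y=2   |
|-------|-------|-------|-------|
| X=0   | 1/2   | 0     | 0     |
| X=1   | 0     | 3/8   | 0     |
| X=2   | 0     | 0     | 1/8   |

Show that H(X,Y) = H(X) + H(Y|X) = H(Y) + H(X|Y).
Marginal P(X) (row sums):
  P(X=0) = 1/2 + 0 + 0 = 1/2
  P(X=1) = 0 + 3/8 + 0 = 3/8
  P(X=2) = 0 + 0 + 1/8 = 1/8
Marginal P(Y) (column sums):
  P(Y=0) = 1/2 + 0 + 0 = 1/2
  P(Y=1) = 0 + 3/8 + 0 = 3/8
  P(Y=2) = 0 + 0 + 1/8 = 1/8

Decomposition 1: H(X) + H(Y|X)
H(X) = -[(1/2)·log₂(1/2) + (3/8)·log₂(3/8) + (1/8)·log₂(1/8)]
  = 0.5000 + 0.5306 + 0.3750
  = 1.4056 bits
H(Y|X) = -Σ P(X,Y)·log₂ P(Y|X), where P(Y|X) = P(X,Y) / P(X)
  (cells with P(X,Y) = 0 contribute 0)
  (X=0,Y=0): P(Y|X) = (1/2)/(1/2) = 1;  -(1/2)·log₂(1) = 0.0000
  (X=1,Y=1): P(Y|X) = (3/8)/(3/8) = 1;  -(3/8)·log₂(1) = 0.0000
  (X=2,Y=2): P(Y|X) = (1/8)/(1/8) = 1;  -(1/8)·log₂(1) = 0.0000
H(Y|X) = 0.0000 + 0.0000 + 0.0000
  = 0.0000 bits
H(X) + H(Y|X) = 1.4056 + 0.0000 = 1.4056 bits

Decomposition 2: H(Y) + H(X|Y)
H(Y) = -[(1/2)·log₂(1/2) + (3/8)·log₂(3/8) + (1/8)·log₂(1/8)]
  = 0.5000 + 0.5306 + 0.3750
  = 1.4056 bits
H(X|Y) = -Σ P(X,Y)·log₂ P(X|Y), where P(X|Y) = P(X,Y) / P(Y)
  (cells with P(X,Y) = 0 contribute 0)
  (X=0,Y=0): P(X|Y) = (1/2)/(1/2) = 1;  -(1/2)·log₂(1) = 0.0000
  (X=1,Y=1): P(X|Y) = (3/8)/(3/8) = 1;  -(3/8)·log₂(1) = 0.0000
  (X=2,Y=2): P(X|Y) = (1/8)/(1/8) = 1;  -(1/8)·log₂(1) = 0.0000
H(X|Y) = 0.0000 + 0.0000 + 0.0000
  = 0.0000 bits
H(Y) + H(X|Y) = 1.4056 + 0.0000 = 1.4056 bits

Direct computation of the joint entropy:
H(X,Y) = -[(1/2)·log₂(1/2) + (3/8)·log₂(3/8) + (1/8)·log₂(1/8)]
  = 0.5000 + 0.5306 + 0.3750
  = 1.4056 bits

All three agree: H(X,Y) = 1.4056 bits ✓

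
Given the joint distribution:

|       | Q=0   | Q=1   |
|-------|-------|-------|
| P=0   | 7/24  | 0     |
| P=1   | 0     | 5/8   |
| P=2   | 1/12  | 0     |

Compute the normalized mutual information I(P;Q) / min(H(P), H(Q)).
Marginal P(P) (row sums):
  P(P=0) = 7/24 + 0 = 7/24
  P(P=1) = 0 + 5/8 = 5/8
  P(P=2) = 1/12 + 0 = 1/12
Marginal P(Q) (column sums):
  P(Q=0) = 7/24 + 0 + 1/12 = 3/8
  P(Q=1) = 0 + 5/8 + 0 = 5/8

H(P) = -[(7/24)·log₂(7/24) + (5/8)·log₂(5/8) + (1/12)·log₂(1/12)]
  = 0.5185 + 0.4238 + 0.2987
  = 1.2410 bits
H(Q) = -[(3/8)·log₂(3/8) + (5/8)·log₂(5/8)]
  = 0.5306 + 0.4238
  = 0.9544 bits
H(P,Q) = -[(7/24)·log₂(7/24) + (5/8)·log₂(5/8) + (1/12)·log₂(1/12)]
  = 0.5185 + 0.4238 + 0.2987
  = 1.2410 bits

I(P;Q) = H(P) + H(Q) - H(P,Q)
  = 1.2410 + 0.9544 - 1.2410
  = 0.9544 bits

min(H(P), H(Q)) = min(1.2410, 0.9544) = 0.9544 bits
Normalized MI = 0.9544 / 0.9544 = 1.0000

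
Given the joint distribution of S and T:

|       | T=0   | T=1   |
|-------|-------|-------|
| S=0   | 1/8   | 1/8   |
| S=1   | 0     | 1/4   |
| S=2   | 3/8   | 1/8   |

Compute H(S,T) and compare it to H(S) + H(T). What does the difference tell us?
Marginal P(S) (row sums):
  P(S=0) = 1/8 + 1/8 = 1/4
  P(S=1) = 0 + 1/4 = 1/4
  P(S=2) = 3/8 + 1/8 = 1/2
Marginal P(T) (column sums):
  P(T=0) = 1/8 + 0 + 3/8 = 1/2
  P(T=1) = 1/8 + 1/4 + 1/8 = 1/2

H(S,T) = -[(1/8)·log₂(1/8) + (1/8)·log₂(1/8) + (1/4)·log₂(1/4) + (3/8)·log₂(3/8) + (1/8)·log₂(1/8)]
  = 0.3750 + 0.3750 + 0.5000 + 0.5306 + 0.3750
  = 2.1556 bits
H(S) = -[(1/4)·log₂(1/4) + (1/4)·log₂(1/4) + (1/2)·log₂(1/2)]
  = 0.5000 + 0.5000 + 0.5000
  = 1.5000 bits
H(T) = -[(1/2)·log₂(1/2) + (1/2)·log₂(1/2)]
  = 0.5000 + 0.5000
  = 1.0000 bits

H(S) + H(T) = 1.5000 + 1.0000 = 2.5000 bits
Difference: H(S) + H(T) - H(S,T) = 2.5000 - 2.1556 = 0.3444 bits = I(S;T)

The difference is the mutual information; it is positive here, so S and T are dependent (knowing one reduces uncertainty about the other by 0.3444 bits).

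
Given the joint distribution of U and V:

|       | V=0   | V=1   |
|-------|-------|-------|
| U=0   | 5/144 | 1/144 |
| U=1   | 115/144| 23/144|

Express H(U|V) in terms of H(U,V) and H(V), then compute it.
H(U|V) = H(U,V) - H(V)

Marginal P(V) (column sums):
  P(V=0) = 5/144 + 115/144 = 5/6
  P(V=1) = 1/144 + 23/144 = 1/6

H(U,V) = -[(5/144)·log₂(5/144) + (1/144)·log₂(1/144) + (115/144)·log₂(115/144) + (23/144)·log₂(23/144)]
  = 0.1683 + 0.0498 + 0.2591 + 0.4227
  = 0.8999 bits
H(V) = -[(5/6)·log₂(5/6) + (1/6)·log₂(1/6)]
  = 0.2192 + 0.4308
  = 0.6500 bits

H(U|V) = 0.8999 - 0.6500 = 0.2499 bits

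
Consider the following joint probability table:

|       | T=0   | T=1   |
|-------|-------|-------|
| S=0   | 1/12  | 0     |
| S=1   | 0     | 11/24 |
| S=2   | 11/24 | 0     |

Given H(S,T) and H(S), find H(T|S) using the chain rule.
From the chain rule: H(S,T) = H(S) + H(T|S)
Therefore: H(T|S) = H(S,T) - H(S)

H(S,T) = -[(1/12)·log₂(1/12) + (11/24)·log₂(11/24) + (11/24)·log₂(11/24)]
  = 0.2987 + 0.5159 + 0.5159
  = 1.3305 bits
Marginal P(S) (row sums):
  P(S=0) = 1/12 + 0 = 1/12
  P(S=1) = 0 + 11/24 = 11/24
  P(S=2) = 11/24 + 0 = 11/24
H(S) = -[(1/12)·log₂(1/12) + (11/24)·log₂(11/24) + (11/24)·log₂(11/24)]
  = 0.2987 + 0.5159 + 0.5159
  = 1.3305 bits

H(T|S) = 1.3305 - 1.3305 = 0.0000 bits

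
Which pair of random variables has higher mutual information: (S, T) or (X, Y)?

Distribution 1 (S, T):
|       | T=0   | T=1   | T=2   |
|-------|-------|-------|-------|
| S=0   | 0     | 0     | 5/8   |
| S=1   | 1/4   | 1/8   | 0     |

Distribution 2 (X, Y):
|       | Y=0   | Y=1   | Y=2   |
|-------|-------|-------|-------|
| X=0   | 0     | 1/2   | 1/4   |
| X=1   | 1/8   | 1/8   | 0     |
Distribution 1 (S, T):
Marginal P(S) (row sums):
  P(S=0) = 0 + 0 + 5/8 = 5/8
  P(S=1) = 1/4 + 1/8 + 0 = 3/8
Marginal P(T) (column sums):
  P(T=0) = 0 + 1/4 = 1/4
  P(T=1) = 0 + 1/8 = 1/8
  P(T=2) = 5/8 + 0 = 5/8

H(S) = -[(5/8)·log₂(5/8) + (3/8)·log₂(3/8)]
  = 0.4238 + 0.5306
  = 0.9544 bits
H(T) = -[(1/4)·log₂(1/4) + (1/8)·log₂(1/8) + (5/8)·log₂(5/8)]
  = 0.5000 + 0.3750 + 0.4238
  = 1.2988 bits
H(S,T) = -[(5/8)·log₂(5/8) + (1/4)·log₂(1/4) + (1/8)·log₂(1/8)]
  = 0.4238 + 0.5000 + 0.3750
  = 1.2988 bits

I(S;T) = H(S) + H(T) - H(S,T)
  = 0.9544 + 1.2988 - 1.2988
  = 0.9544 bits

Distribution 2 (X, Y):
Marginal P(X) (row sums):
  P(X=0) = 0 + 1/2 + 1/4 = 3/4
  P(X=1) = 1/8 + 1/8 + 0 = 1/4
Marginal P(Y) (column sums):
  P(Y=0) = 0 + 1/8 = 1/8
  P(Y=1) = 1/2 + 1/8 = 5/8
  P(Y=2) = 1/4 + 0 = 1/4

H(X) = -[(3/4)·log₂(3/4) + (1/4)·log₂(1/4)]
  = 0.3113 + 0.5000
  = 0.8113 bits
H(Y) = -[(1/8)·log₂(1/8) + (5/8)·log₂(5/8) + (1/4)·log₂(1/4)]
  = 0.3750 + 0.4238 + 0.5000
  = 1.2988 bits
H(X,Y) = -[(1/2)·log₂(1/2) + (1/4)·log₂(1/4) + (1/8)·log₂(1/8) + (1/8)·log₂(1/8)]
  = 0.5000 + 0.5000 + 0.3750 + 0.3750
  = 1.7500 bits

I(X;Y) = H(X) + H(Y) - H(X,Y)
  = 0.8113 + 1.2988 - 1.7500
  = 0.3601 bits

I(S;T) = 0.9544 bits > I(X;Y) = 0.3601 bits, so (S, T) has the higher mutual information (stronger dependence).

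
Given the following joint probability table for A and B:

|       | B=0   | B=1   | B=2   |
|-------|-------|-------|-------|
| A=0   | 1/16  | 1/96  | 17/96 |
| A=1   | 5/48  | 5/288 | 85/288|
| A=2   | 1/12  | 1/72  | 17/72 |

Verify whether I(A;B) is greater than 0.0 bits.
Marginal P(A) (row sums):
  P(A=0) = 1/16 + 1/96 + 17/96 = 1/4
  P(A=1) = 5/48 + 5/288 + 85/288 = 5/12
  P(A=2) = 1/12 + 1/72 + 17/72 = 1/3
Marginal P(B) (column sums):
  P(B=0) = 1/16 + 5/48 + 1/12 = 1/4
  P(B=1) = 1/96 + 5/288 + 1/72 = 1/24
  P(B=2) = 17/96 + 85/288 + 17/72 = 17/24

H(A) = -[(1/4)·log₂(1/4) + (5/12)·log₂(5/12) + (1/3)·log₂(1/3)]
  = 0.5000 + 0.5263 + 0.5283
  = 1.5546 bits
H(B) = -[(1/4)·log₂(1/4) + (1/24)·log₂(1/24) + (17/24)·log₂(17/24)]
  = 0.5000 + 0.1910 + 0.3524
  = 1.0434 bits
H(A,B) = -[(1/16)·log₂(1/16) + (1/96)·log₂(1/96) + (17/96)·log₂(17/96) + (5/48)·log₂(5/48) + (5/288)·log₂(5/288) + (85/288)·log₂(85/288) + (1/12)·log₂(1/12) + (1/72)·log₂(1/72) + (17/72)·log₂(17/72)]
  = 0.2500 + 0.0686 + 0.4423 + 0.3399 + 0.1015 + 0.5196 + 0.2987 + 0.0857 + 0.4917
  = 2.5980 bits

I(A;B) = H(A) + H(B) - H(A,B)
  = 1.5546 + 1.0434 - 2.5980
  = 0.0000 bits

No. I(A;B) = 0.0000 bits, which is ≤ 0.0 bits.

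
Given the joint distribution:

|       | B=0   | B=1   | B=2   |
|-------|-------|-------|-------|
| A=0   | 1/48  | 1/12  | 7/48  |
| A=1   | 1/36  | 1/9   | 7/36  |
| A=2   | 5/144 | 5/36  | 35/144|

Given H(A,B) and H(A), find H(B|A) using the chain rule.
From the chain rule: H(A,B) = H(A) + H(B|A)
Therefore: H(B|A) = H(A,B) - H(A)

H(A,B) = -[(1/48)·log₂(1/48) + (1/12)·log₂(1/12) + (7/48)·log₂(7/48) + (1/36)·log₂(1/36) + (1/9)·log₂(1/9) + (7/36)·log₂(7/36) + (5/144)·log₂(5/144) + (5/36)·log₂(5/36) + (35/144)·log₂(35/144)]
  = 0.1164 + 0.2987 + 0.4051 + 0.1436 + 0.3522 + 0.4594 + 0.1683 + 0.3956 + 0.4960
  = 2.8353 bits
Marginal P(A) (row sums):
  P(A=0) = 1/48 + 1/12 + 7/48 = 1/4
  P(A=1) = 1/36 + 1/9 + 7/36 = 1/3
  P(A=2) = 5/144 + 5/36 + 35/144 = 5/12
H(A) = -[(1/4)·log₂(1/4) + (1/3)·log₂(1/3) + (5/12)·log₂(5/12)]
  = 0.5000 + 0.5283 + 0.5263
  = 1.5546 bits

H(B|A) = 2.8353 - 1.5546 = 1.2807 bits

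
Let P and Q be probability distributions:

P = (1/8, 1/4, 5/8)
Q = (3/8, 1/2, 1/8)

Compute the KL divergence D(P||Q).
D(P||Q) = Σ P(i) log₂(P(i)/Q(i))
  i=0: (1/8) × log₂((1/8)/(3/8)) = (1/8) × log₂(1/3) = -0.1981
  i=1: (1/4) × log₂((1/4)/(1/2)) = (1/4) × log₂(1/2) = -0.2500
  i=2: (5/8) × log₂((5/8)/(1/8)) = (5/8) × log₂(5) = 1.4512
D(P||Q) = -0.1981 - 0.2500 + 1.4512
  = 1.0031 bits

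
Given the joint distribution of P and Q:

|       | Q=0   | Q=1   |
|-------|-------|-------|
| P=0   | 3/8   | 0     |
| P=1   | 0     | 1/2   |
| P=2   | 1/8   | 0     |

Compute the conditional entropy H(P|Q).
Marginal P(Q) (column sums):
  P(Q=0) = 3/8 + 0 + 1/8 = 1/2
  P(Q=1) = 0 + 1/2 + 0 = 1/2

H(P|Q) = -Σ P(P,Q)·log₂ P(P|Q), where P(P|Q) = P(P,Q) / P(Q)
  (cells with P(P,Q) = 0 contribute 0)
  (P=0,Q=0): P(P|Q) = (3/8)/(1/2) = 3/4;  -(3/8)·log₂(3/4) = 0.1556
  (P=1,Q=1): P(P|Q) = (1/2)/(1/2) = 1;  -(1/2)·log₂(1) = 0.0000
  (P=2,Q=0): P(P|Q) = (1/8)/(1/2) = 1/4;  -(1/8)·log₂(1/4) = 0.2500
H(P|Q) = 0.1556 + 0.0000 + 0.2500
  = 0.4056 bits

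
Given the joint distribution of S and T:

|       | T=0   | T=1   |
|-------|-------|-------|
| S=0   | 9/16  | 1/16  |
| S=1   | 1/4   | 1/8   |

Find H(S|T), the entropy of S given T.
Marginal P(T) (column sums):
  P(T=0) = 9/16 + 1/4 = 13/16
  P(T=1) = 1/16 + 1/8 = 3/16

H(S|T) = -Σ P(S,T)·log₂ P(S|T), where P(S|T) = P(S,T) / P(T)
  (S=0,T=0): P(S|T) = (9/16)/(13/16) = 9/13;  -(9/16)·log₂(9/13) = 0.2984
  (S=0,T=1): P(S|T) = (1/16)/(3/16) = 1/3;  -(1/16)·log₂(1/3) = 0.0991
  (S=1,T=0): P(S|T) = (1/4)/(13/16) = 4/13;  -(1/4)·log₂(4/13) = 0.4251
  (S=1,T=1): P(S|T) = (1/8)/(3/16) = 2/3;  -(1/8)·log₂(2/3) = 0.0731
H(S|T) = 0.2984 + 0.0991 + 0.4251 + 0.0731
  = 0.8957 bits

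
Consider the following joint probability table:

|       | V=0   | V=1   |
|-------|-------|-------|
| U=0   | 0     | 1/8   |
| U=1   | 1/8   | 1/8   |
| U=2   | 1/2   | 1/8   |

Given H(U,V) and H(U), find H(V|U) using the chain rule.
From the chain rule: H(U,V) = H(U) + H(V|U)
Therefore: H(V|U) = H(U,V) - H(U)

H(U,V) = -[(1/8)·log₂(1/8) + (1/8)·log₂(1/8) + (1/8)·log₂(1/8) + (1/2)·log₂(1/2) + (1/8)·log₂(1/8)]
  = 0.3750 + 0.3750 + 0.3750 + 0.5000 + 0.3750
  = 2.0000 bits
Marginal P(U) (row sums):
  P(U=0) = 0 + 1/8 = 1/8
  P(U=1) = 1/8 + 1/8 = 1/4
  P(U=2) = 1/2 + 1/8 = 5/8
H(U) = -[(1/8)·log₂(1/8) + (1/4)·log₂(1/4) + (5/8)·log₂(5/8)]
  = 0.3750 + 0.5000 + 0.4238
  = 1.2988 bits

H(V|U) = 2.0000 - 1.2988 = 0.7012 bits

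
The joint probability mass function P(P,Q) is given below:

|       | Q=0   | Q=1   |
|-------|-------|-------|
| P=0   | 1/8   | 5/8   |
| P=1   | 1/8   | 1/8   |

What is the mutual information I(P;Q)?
Marginal P(P) (row sums):
  P(P=0) = 1/8 + 5/8 = 3/4
  P(P=1) = 1/8 + 1/8 = 1/4
Marginal P(Q) (column sums):
  P(Q=0) = 1/8 + 1/8 = 1/4
  P(Q=1) = 5/8 + 1/8 = 3/4

H(P) = -[(3/4)·log₂(3/4) + (1/4)·log₂(1/4)]
  = 0.3113 + 0.5000
  = 0.8113 bits
H(Q) = -[(1/4)·log₂(1/4) + (3/4)·log₂(3/4)]
  = 0.5000 + 0.3113
  = 0.8113 bits
H(P,Q) = -[(1/8)·log₂(1/8) + (5/8)·log₂(5/8) + (1/8)·log₂(1/8) + (1/8)·log₂(1/8)]
  = 0.3750 + 0.4238 + 0.3750 + 0.3750
  = 1.5488 bits

I(P;Q) = H(P) + H(Q) - H(P,Q)
  = 0.8113 + 0.8113 - 1.5488
  = 0.0738 bits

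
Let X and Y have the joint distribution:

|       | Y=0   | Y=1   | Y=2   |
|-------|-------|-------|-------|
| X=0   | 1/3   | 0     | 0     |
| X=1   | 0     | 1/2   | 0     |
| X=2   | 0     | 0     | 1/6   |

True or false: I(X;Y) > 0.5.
Marginal P(X) (row sums):
  P(X=0) = 1/3 + 0 + 0 = 1/3
  P(X=1) = 0 + 1/2 + 0 = 1/2
  P(X=2) = 0 + 0 + 1/6 = 1/6
Marginal P(Y) (column sums):
  P(Y=0) = 1/3 + 0 + 0 = 1/3
  P(Y=1) = 0 + 1/2 + 0 = 1/2
  P(Y=2) = 0 + 0 + 1/6 = 1/6

H(X) = -[(1/3)·log₂(1/3) + (1/2)·log₂(1/2) + (1/6)·log₂(1/6)]
  = 0.5283 + 0.5000 + 0.4308
  = 1.4591 bits
H(Y) = -[(1/3)·log₂(1/3) + (1/2)·log₂(1/2) + (1/6)·log₂(1/6)]
  = 0.5283 + 0.5000 + 0.4308
  = 1.4591 bits
H(X,Y) = -[(1/3)·log₂(1/3) + (1/2)·log₂(1/2) + (1/6)·log₂(1/6)]
  = 0.5283 + 0.5000 + 0.4308
  = 1.4591 bits

I(X;Y) = H(X) + H(Y) - H(X,Y)
  = 1.4591 + 1.4591 - 1.4591
  = 1.4591 bits

True. I(X;Y) = 1.4591 bits, which is > 0.5 bits.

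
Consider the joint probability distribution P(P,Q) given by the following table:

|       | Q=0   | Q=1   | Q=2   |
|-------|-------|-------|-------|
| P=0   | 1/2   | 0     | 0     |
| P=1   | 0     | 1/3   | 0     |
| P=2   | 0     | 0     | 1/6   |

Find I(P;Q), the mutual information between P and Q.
Marginal P(P) (row sums):
  P(P=0) = 1/2 + 0 + 0 = 1/2
  P(P=1) = 0 + 1/3 + 0 = 1/3
  P(P=2) = 0 + 0 + 1/6 = 1/6
Marginal P(Q) (column sums):
  P(Q=0) = 1/2 + 0 + 0 = 1/2
  P(Q=1) = 0 + 1/3 + 0 = 1/3
  P(Q=2) = 0 + 0 + 1/6 = 1/6

H(P) = -[(1/2)·log₂(1/2) + (1/3)·log₂(1/3) + (1/6)·log₂(1/6)]
  = 0.5000 + 0.5283 + 0.4308
  = 1.4591 bits
H(Q) = -[(1/2)·log₂(1/2) + (1/3)·log₂(1/3) + (1/6)·log₂(1/6)]
  = 0.5000 + 0.5283 + 0.4308
  = 1.4591 bits
H(P,Q) = -[(1/2)·log₂(1/2) + (1/3)·log₂(1/3) + (1/6)·log₂(1/6)]
  = 0.5000 + 0.5283 + 0.4308
  = 1.4591 bits

I(P;Q) = H(P) + H(Q) - H(P,Q)
  = 1.4591 + 1.4591 - 1.4591
  = 1.4591 bits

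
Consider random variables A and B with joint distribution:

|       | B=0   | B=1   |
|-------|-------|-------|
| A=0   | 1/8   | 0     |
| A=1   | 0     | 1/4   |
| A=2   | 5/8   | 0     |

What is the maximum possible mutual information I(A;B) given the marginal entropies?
The upper bound on mutual information is I(A;B) ≤ min(H(A), H(B)).

Marginal P(A) (row sums):
  P(A=0) = 1/8 + 0 = 1/8
  P(A=1) = 0 + 1/4 = 1/4
  P(A=2) = 5/8 + 0 = 5/8
Marginal P(B) (column sums):
  P(B=0) = 1/8 + 0 + 5/8 = 3/4
  P(B=1) = 0 + 1/4 + 0 = 1/4

H(A) = -[(1/8)·log₂(1/8) + (1/4)·log₂(1/4) + (5/8)·log₂(5/8)]
  = 0.3750 + 0.5000 + 0.4238
  = 1.2988 bits
H(B) = -[(3/4)·log₂(3/4) + (1/4)·log₂(1/4)]
  = 0.3113 + 0.5000
  = 0.8113 bits

Maximum possible I(A;B) = min(1.2988, 0.8113) = 0.8113 bits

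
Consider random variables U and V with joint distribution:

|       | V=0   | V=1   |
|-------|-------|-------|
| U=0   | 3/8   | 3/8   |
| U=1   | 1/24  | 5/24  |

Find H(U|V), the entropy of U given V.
Marginal P(V) (column sums):
  P(V=0) = 3/8 + 1/24 = 5/12
  P(V=1) = 3/8 + 5/24 = 7/12

H(U|V) = -Σ P(U,V)·log₂ P(U|V), where P(U|V) = P(U,V) / P(V)
  (U=0,V=0): P(U|V) = (3/8)/(5/12) = 9/10;  -(3/8)·log₂(9/10) = 0.0570
  (U=0,V=1): P(U|V) = (3/8)/(7/12) = 9/14;  -(3/8)·log₂(9/14) = 0.2390
  (U=1,V=0): P(U|V) = (1/24)/(5/12) = 1/10;  -(1/24)·log₂(1/10) = 0.1384
  (U=1,V=1): P(U|V) = (5/24)/(7/12) = 5/14;  -(5/24)·log₂(5/14) = 0.3095
H(U|V) = 0.0570 + 0.2390 + 0.1384 + 0.3095
  = 0.7439 bits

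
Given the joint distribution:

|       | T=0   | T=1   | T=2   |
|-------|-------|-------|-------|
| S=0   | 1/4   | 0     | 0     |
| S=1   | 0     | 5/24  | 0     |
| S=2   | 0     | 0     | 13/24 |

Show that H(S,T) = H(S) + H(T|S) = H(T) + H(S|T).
Marginal P(S) (row sums):
  P(S=0) = 1/4 + 0 + 0 = 1/4
  P(S=1) = 0 + 5/24 + 0 = 5/24
  P(S=2) = 0 + 0 + 13/24 = 13/24
Marginal P(T) (column sums):
  P(T=0) = 1/4 + 0 + 0 = 1/4
  P(T=1) = 0 + 5/24 + 0 = 5/24
  P(T=2) = 0 + 0 + 13/24 = 13/24

Decomposition 1: H(S) + H(T|S)
H(S) = -[(1/4)·log₂(1/4) + (5/24)·log₂(5/24) + (13/24)·log₂(13/24)]
  = 0.5000 + 0.4715 + 0.4791
  = 1.4506 bits
H(T|S) = -Σ P(S,T)·log₂ P(T|S), where P(T|S) = P(S,T) / P(S)
  (cells with P(S,T) = 0 contribute 0)
  (S=0,T=0): P(T|S) = (1/4)/(1/4) = 1;  -(1/4)·log₂(1) = 0.0000
  (S=1,T=1): P(T|S) = (5/24)/(5/24) = 1;  -(5/24)·log₂(1) = 0.0000
  (S=2,T=2): P(T|S) = (13/24)/(13/24) = 1;  -(13/24)·log₂(1) = 0.0000
H(T|S) = 0.0000 + 0.0000 + 0.0000
  = 0.0000 bits
H(S) + H(T|S) = 1.4506 + 0.0000 = 1.4506 bits

Decomposition 2: H(T) + H(S|T)
H(T) = -[(1/4)·log₂(1/4) + (5/24)·log₂(5/24) + (13/24)·log₂(13/24)]
  = 0.5000 + 0.4715 + 0.4791
  = 1.4506 bits
H(S|T) = -Σ P(S,T)·log₂ P(S|T), where P(S|T) = P(S,T) / P(T)
  (cells with P(S,T) = 0 contribute 0)
  (S=0,T=0): P(S|T) = (1/4)/(1/4) = 1;  -(1/4)·log₂(1) = 0.0000
  (S=1,T=1): P(S|T) = (5/24)/(5/24) = 1;  -(5/24)·log₂(1) = 0.0000
  (S=2,T=2): P(S|T) = (13/24)/(13/24) = 1;  -(13/24)·log₂(1) = 0.0000
H(S|T) = 0.0000 + 0.0000 + 0.0000
  = 0.0000 bits
H(T) + H(S|T) = 1.4506 + 0.0000 = 1.4506 bits

Direct computation of the joint entropy:
H(S,T) = -[(1/4)·log₂(1/4) + (5/24)·log₂(5/24) + (13/24)·log₂(13/24)]
  = 0.5000 + 0.4715 + 0.4791
  = 1.4506 bits

All three agree: H(S,T) = 1.4506 bits ✓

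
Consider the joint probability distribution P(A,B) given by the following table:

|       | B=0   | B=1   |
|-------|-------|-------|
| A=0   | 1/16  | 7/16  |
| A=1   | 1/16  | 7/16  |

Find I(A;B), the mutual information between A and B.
Marginal P(A) (row sums):
  P(A=0) = 1/16 + 7/16 = 1/2
  P(A=1) = 1/16 + 7/16 = 1/2
Marginal P(B) (column sums):
  P(B=0) = 1/16 + 1/16 = 1/8
  P(B=1) = 7/16 + 7/16 = 7/8

H(A) = -[(1/2)·log₂(1/2) + (1/2)·log₂(1/2)]
  = 0.5000 + 0.5000
  = 1.0000 bits
H(B) = -[(1/8)·log₂(1/8) + (7/8)·log₂(7/8)]
  = 0.3750 + 0.1686
  = 0.5436 bits
H(A,B) = -[(1/16)·log₂(1/16) + (7/16)·log₂(7/16) + (1/16)·log₂(1/16) + (7/16)·log₂(7/16)]
  = 0.2500 + 0.5218 + 0.2500 + 0.5218
  = 1.5436 bits

I(A;B) = H(A) + H(B) - H(A,B)
  = 1.0000 + 0.5436 - 1.5436
  = 0.0000 bits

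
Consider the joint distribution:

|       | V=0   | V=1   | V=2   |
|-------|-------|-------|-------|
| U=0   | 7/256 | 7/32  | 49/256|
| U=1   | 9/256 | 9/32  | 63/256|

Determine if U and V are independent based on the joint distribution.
Marginal P(U) (row sums):
  P(U=0) = 7/256 + 7/32 + 49/256 = 7/16
  P(U=1) = 9/256 + 9/32 + 63/256 = 9/16
Marginal P(V) (column sums):
  P(V=0) = 7/256 + 9/256 = 1/16
  P(V=1) = 7/32 + 9/32 = 1/2
  P(V=2) = 49/256 + 63/256 = 7/16

U and V are independent iff P(U=i,V=j) = P(U=i)·P(V=j) for every cell.
  P(U=0)·P(V=0) = 7/16 × 1/16 = 7/256 = P(U=0,V=0) ✓
  P(U=0)·P(V=1) = 7/16 × 1/2 = 7/32 = P(U=0,V=1) ✓
  P(U=0)·P(V=2) = 7/16 × 7/16 = 49/256 = P(U=0,V=2) ✓
  P(U=1)·P(V=0) = 9/16 × 1/16 = 9/256 = P(U=1,V=0) ✓
  P(U=1)·P(V=1) = 9/16 × 1/2 = 9/32 = P(U=1,V=1) ✓
  P(U=1)·P(V=2) = 9/16 × 7/16 = 63/256 = P(U=1,V=2) ✓

Yes, U and V are independent: every cell factors, so I(U;V) = 0 bits.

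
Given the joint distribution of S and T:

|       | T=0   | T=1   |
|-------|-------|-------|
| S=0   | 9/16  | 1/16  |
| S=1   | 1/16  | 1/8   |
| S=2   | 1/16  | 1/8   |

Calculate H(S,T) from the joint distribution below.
H(S,T) = -Σ P(S,T) log₂ P(S,T), summed over the non-zero cells:
H(S,T) = -[(9/16)·log₂(9/16) + (1/16)·log₂(1/16) + (1/16)·log₂(1/16) + (1/8)·log₂(1/8) + (1/16)·log₂(1/16) + (1/8)·log₂(1/8)]
  = 0.4669 + 0.2500 + 0.2500 + 0.3750 + 0.2500 + 0.3750
  = 1.9669 bits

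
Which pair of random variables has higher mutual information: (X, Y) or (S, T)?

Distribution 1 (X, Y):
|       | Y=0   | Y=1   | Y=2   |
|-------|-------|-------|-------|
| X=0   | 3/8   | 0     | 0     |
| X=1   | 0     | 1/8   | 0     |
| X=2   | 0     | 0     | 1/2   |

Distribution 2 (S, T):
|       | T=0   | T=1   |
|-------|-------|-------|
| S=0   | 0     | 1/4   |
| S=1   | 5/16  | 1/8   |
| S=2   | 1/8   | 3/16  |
Distribution 1 (X, Y):
Marginal P(X) (row sums):
  P(X=0) = 3/8 + 0 + 0 = 3/8
  P(X=1) = 0 + 1/8 + 0 = 1/8
  P(X=2) = 0 + 0 + 1/2 = 1/2
Marginal P(Y) (column sums):
  P(Y=0) = 3/8 + 0 + 0 = 3/8
  P(Y=1) = 0 + 1/8 + 0 = 1/8
  P(Y=2) = 0 + 0 + 1/2 = 1/2

H(X) = -[(3/8)·log₂(3/8) + (1/8)·log₂(1/8) + (1/2)·log₂(1/2)]
  = 0.5306 + 0.3750 + 0.5000
  = 1.4056 bits
H(Y) = -[(3/8)·log₂(3/8) + (1/8)·log₂(1/8) + (1/2)·log₂(1/2)]
  = 0.5306 + 0.3750 + 0.5000
  = 1.4056 bits
H(X,Y) = -[(3/8)·log₂(3/8) + (1/8)·log₂(1/8) + (1/2)·log₂(1/2)]
  = 0.5306 + 0.3750 + 0.5000
  = 1.4056 bits

I(X;Y) = H(X) + H(Y) - H(X,Y)
  = 1.4056 + 1.4056 - 1.4056
  = 1.4056 bits

Distribution 2 (S, T):
Marginal P(S) (row sums):
  P(S=0) = 0 + 1/4 = 1/4
  P(S=1) = 5/16 + 1/8 = 7/16
  P(S=2) = 1/8 + 3/16 = 5/16
Marginal P(T) (column sums):
  P(T=0) = 0 + 5/16 + 1/8 = 7/16
  P(T=1) = 1/4 + 1/8 + 3/16 = 9/16

H(S) = -[(1/4)·log₂(1/4) + (7/16)·log₂(7/16) + (5/16)·log₂(5/16)]
  = 0.5000 + 0.5218 + 0.5244
  = 1.5462 bits
H(T) = -[(7/16)·log₂(7/16) + (9/16)·log₂(9/16)]
  = 0.5218 + 0.4669
  = 0.9887 bits
H(S,T) = -[(1/4)·log₂(1/4) + (5/16)·log₂(5/16) + (1/8)·log₂(1/8) + (1/8)·log₂(1/8) + (3/16)·log₂(3/16)]
  = 0.5000 + 0.5244 + 0.3750 + 0.3750 + 0.4528
  = 2.2272 bits

I(S;T) = H(S) + H(T) - H(S,T)
  = 1.5462 + 0.9887 - 2.2272
  = 0.3077 bits

I(X;Y) = 1.4056 bits > I(S;T) = 0.3077 bits, so (X, Y) has the higher mutual information (stronger dependence).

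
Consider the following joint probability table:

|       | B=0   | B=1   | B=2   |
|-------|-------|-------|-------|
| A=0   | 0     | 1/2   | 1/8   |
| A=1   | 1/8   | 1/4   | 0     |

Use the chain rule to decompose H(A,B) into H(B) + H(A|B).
By the chain rule: H(A,B) = H(B) + H(A|B)

Marginal P(B) (column sums):
  P(B=0) = 0 + 1/8 = 1/8
  P(B=1) = 1/2 + 1/4 = 3/4
  P(B=2) = 1/8 + 0 = 1/8
H(B) = -[(1/8)·log₂(1/8) + (3/4)·log₂(3/4) + (1/8)·log₂(1/8)]
  = 0.3750 + 0.3113 + 0.3750
  = 1.0613 bits
H(A|B) = -Σ P(A,B)·log₂ P(A|B), where P(A|B) = P(A,B) / P(B)
  (cells with P(A,B) = 0 contribute 0)
  (A=0,B=1): P(A|B) = (1/2)/(3/4) = 2/3;  -(1/2)·log₂(2/3) = 0.2925
  (A=0,B=2): P(A|B) = (1/8)/(1/8) = 1;  -(1/8)·log₂(1) = 0.0000
  (A=1,B=0): P(A|B) = (1/8)/(1/8) = 1;  -(1/8)·log₂(1) = 0.0000
  (A=1,B=1): P(A|B) = (1/4)/(3/4) = 1/3;  -(1/4)·log₂(1/3) = 0.3962
H(A|B) = 0.2925 + 0.0000 + 0.0000 + 0.3962
  = 0.6887 bits

H(A,B) = H(B) + H(A|B) = 1.0613 + 0.6887 = 1.7500 bits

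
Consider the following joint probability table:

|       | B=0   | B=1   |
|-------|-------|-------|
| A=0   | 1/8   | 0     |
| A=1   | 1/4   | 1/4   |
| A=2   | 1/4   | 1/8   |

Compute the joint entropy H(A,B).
H(A,B) = -Σ P(A,B) log₂ P(A,B), summed over the non-zero cells:
H(A,B) = -[(1/8)·log₂(1/8) + (1/4)·log₂(1/4) + (1/4)·log₂(1/4) + (1/4)·log₂(1/4) + (1/8)·log₂(1/8)]
  = 0.3750 + 0.5000 + 0.5000 + 0.5000 + 0.3750
  = 2.2500 bits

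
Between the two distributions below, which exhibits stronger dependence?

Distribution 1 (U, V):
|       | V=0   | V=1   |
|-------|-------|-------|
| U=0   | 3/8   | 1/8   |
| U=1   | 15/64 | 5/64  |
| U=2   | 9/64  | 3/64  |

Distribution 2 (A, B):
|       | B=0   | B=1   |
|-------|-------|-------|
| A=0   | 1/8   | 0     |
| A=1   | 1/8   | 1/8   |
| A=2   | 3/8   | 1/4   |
Distribution 1 (U, V):
Marginal P(U) (row sums):
  P(U=0) = 3/8 + 1/8 = 1/2
  P(U=1) = 15/64 + 5/64 = 5/16
  P(U=2) = 9/64 + 3/64 = 3/16
Marginal P(V) (column sums):
  P(V=0) = 3/8 + 15/64 + 9/64 = 3/4
  P(V=1) = 1/8 + 5/64 + 3/64 = 1/4

H(U) = -[(1/2)·log₂(1/2) + (5/16)·log₂(5/16) + (3/16)·log₂(3/16)]
  = 0.5000 + 0.5244 + 0.4528
  = 1.4772 bits
H(V) = -[(3/4)·log₂(3/4) + (1/4)·log₂(1/4)]
  = 0.3113 + 0.5000
  = 0.8113 bits
H(U,V) = -[(3/8)·log₂(3/8) + (1/8)·log₂(1/8) + (15/64)·log₂(15/64) + (5/64)·log₂(5/64) + (9/64)·log₂(9/64) + (3/64)·log₂(3/64)]
  = 0.5306 + 0.3750 + 0.4906 + 0.2873 + 0.3980 + 0.2070
  = 2.2885 bits

I(U;V) = H(U) + H(V) - H(U,V)
  = 1.4772 + 0.8113 - 2.2885
  = 0.0000 bits

Distribution 2 (A, B):
Marginal P(A) (row sums):
  P(A=0) = 1/8 + 0 = 1/8
  P(A=1) = 1/8 + 1/8 = 1/4
  P(A=2) = 3/8 + 1/4 = 5/8
Marginal P(B) (column sums):
  P(B=0) = 1/8 + 1/8 + 3/8 = 5/8
  P(B=1) = 0 + 1/8 + 1/4 = 3/8

H(A) = -[(1/8)·log₂(1/8) + (1/4)·log₂(1/4) + (5/8)·log₂(5/8)]
  = 0.3750 + 0.5000 + 0.4238
  = 1.2988 bits
H(B) = -[(5/8)·log₂(5/8) + (3/8)·log₂(3/8)]
  = 0.4238 + 0.5306
  = 0.9544 bits
H(A,B) = -[(1/8)·log₂(1/8) + (1/8)·log₂(1/8) + (1/8)·log₂(1/8) + (3/8)·log₂(3/8) + (1/4)·log₂(1/4)]
  = 0.3750 + 0.3750 + 0.3750 + 0.5306 + 0.5000
  = 2.1556 bits

I(A;B) = H(A) + H(B) - H(A,B)
  = 1.2988 + 0.9544 - 2.1556
  = 0.0976 bits

I(A;B) = 0.0976 bits > I(U;V) = 0.0000 bits, so (A, B) has the higher mutual information (stronger dependence).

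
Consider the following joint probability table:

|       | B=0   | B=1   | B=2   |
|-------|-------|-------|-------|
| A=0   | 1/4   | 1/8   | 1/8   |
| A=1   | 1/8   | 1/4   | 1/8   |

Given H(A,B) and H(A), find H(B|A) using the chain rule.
From the chain rule: H(A,B) = H(A) + H(B|A)
Therefore: H(B|A) = H(A,B) - H(A)

H(A,B) = -[(1/4)·log₂(1/4) + (1/8)·log₂(1/8) + (1/8)·log₂(1/8) + (1/8)·log₂(1/8) + (1/4)·log₂(1/4) + (1/8)·log₂(1/8)]
  = 0.5000 + 0.3750 + 0.3750 + 0.3750 + 0.5000 + 0.3750
  = 2.5000 bits
Marginal P(A) (row sums):
  P(A=0) = 1/4 + 1/8 + 1/8 = 1/2
  P(A=1) = 1/8 + 1/4 + 1/8 = 1/2
H(A) = -[(1/2)·log₂(1/2) + (1/2)·log₂(1/2)]
  = 0.5000 + 0.5000
  = 1.0000 bits

H(B|A) = 2.5000 - 1.0000 = 1.5000 bits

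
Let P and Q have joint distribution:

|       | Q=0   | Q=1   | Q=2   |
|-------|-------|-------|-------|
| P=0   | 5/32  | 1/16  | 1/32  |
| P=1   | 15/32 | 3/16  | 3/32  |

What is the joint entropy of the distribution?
H(P,Q) = -Σ P(P,Q) log₂ P(P,Q), summed over the non-zero cells:
H(P,Q) = -[(5/32)·log₂(5/32) + (1/16)·log₂(1/16) + (1/32)·log₂(1/32) + (15/32)·log₂(15/32) + (3/16)·log₂(3/16) + (3/32)·log₂(3/32)]
  = 0.4184 + 0.2500 + 0.1563 + 0.5124 + 0.4528 + 0.3202
  = 2.1101 bits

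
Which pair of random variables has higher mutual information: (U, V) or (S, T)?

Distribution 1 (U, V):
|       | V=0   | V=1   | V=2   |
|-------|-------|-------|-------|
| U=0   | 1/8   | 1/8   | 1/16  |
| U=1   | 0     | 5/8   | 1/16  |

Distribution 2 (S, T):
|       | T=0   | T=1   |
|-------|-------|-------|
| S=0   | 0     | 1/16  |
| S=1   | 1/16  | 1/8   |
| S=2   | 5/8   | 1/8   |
Distribution 1 (U, V):
Marginal P(U) (row sums):
  P(U=0) = 1/8 + 1/8 + 1/16 = 5/16
  P(U=1) = 0 + 5/8 + 1/16 = 11/16
Marginal P(V) (column sums):
  P(V=0) = 1/8 + 0 = 1/8
  P(V=1) = 1/8 + 5/8 = 3/4
  P(V=2) = 1/16 + 1/16 = 1/8

H(U) = -[(5/16)·log₂(5/16) + (11/16)·log₂(11/16)]
  = 0.5244 + 0.3716
  = 0.8960 bits
H(V) = -[(1/8)·log₂(1/8) + (3/4)·log₂(3/4) + (1/8)·log₂(1/8)]
  = 0.3750 + 0.3113 + 0.3750
  = 1.0613 bits
H(U,V) = -[(1/8)·log₂(1/8) + (1/8)·log₂(1/8) + (1/16)·log₂(1/16) + (5/8)·log₂(5/8) + (1/16)·log₂(1/16)]
  = 0.3750 + 0.3750 + 0.2500 + 0.4238 + 0.2500
  = 1.6738 bits

I(U;V) = H(U) + H(V) - H(U,V)
  = 0.8960 + 1.0613 - 1.6738
  = 0.2835 bits

Distribution 2 (S, T):
Marginal P(S) (row sums):
  P(S=0) = 0 + 1/16 = 1/16
  P(S=1) = 1/16 + 1/8 = 3/16
  P(S=2) = 5/8 + 1/8 = 3/4
Marginal P(T) (column sums):
  P(T=0) = 0 + 1/16 + 5/8 = 11/16
  P(T=1) = 1/16 + 1/8 + 1/8 = 5/16

H(S) = -[(1/16)·log₂(1/16) + (3/16)·log₂(3/16) + (3/4)·log₂(3/4)]
  = 0.2500 + 0.4528 + 0.3113
  = 1.0141 bits
H(T) = -[(11/16)·log₂(11/16) + (5/16)·log₂(5/16)]
  = 0.3716 + 0.5244
  = 0.8960 bits
H(S,T) = -[(1/16)·log₂(1/16) + (1/16)·log₂(1/16) + (1/8)·log₂(1/8) + (5/8)·log₂(5/8) + (1/8)·log₂(1/8)]
  = 0.2500 + 0.2500 + 0.3750 + 0.4238 + 0.3750
  = 1.6738 bits

I(S;T) = H(S) + H(T) - H(S,T)
  = 1.0141 + 0.8960 - 1.6738
  = 0.2363 bits

I(U;V) = 0.2835 bits > I(S;T) = 0.2363 bits, so (U, V) has the higher mutual information (stronger dependence).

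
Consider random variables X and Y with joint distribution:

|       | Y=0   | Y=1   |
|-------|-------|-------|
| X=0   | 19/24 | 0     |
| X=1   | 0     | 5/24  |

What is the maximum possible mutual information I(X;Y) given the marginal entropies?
The upper bound on mutual information is I(X;Y) ≤ min(H(X), H(Y)).

Marginal P(X) (row sums):
  P(X=0) = 19/24 + 0 = 19/24
  P(X=1) = 0 + 5/24 = 5/24
Marginal P(Y) (column sums):
  P(Y=0) = 19/24 + 0 = 19/24
  P(Y=1) = 0 + 5/24 = 5/24

H(X) = -[(19/24)·log₂(19/24) + (5/24)·log₂(5/24)]
  = 0.2668 + 0.4715
  = 0.7383 bits
H(Y) = -[(19/24)·log₂(19/24) + (5/24)·log₂(5/24)]
  = 0.2668 + 0.4715
  = 0.7383 bits

Maximum possible I(X;Y) = min(0.7383, 0.7383) = 0.7383 bits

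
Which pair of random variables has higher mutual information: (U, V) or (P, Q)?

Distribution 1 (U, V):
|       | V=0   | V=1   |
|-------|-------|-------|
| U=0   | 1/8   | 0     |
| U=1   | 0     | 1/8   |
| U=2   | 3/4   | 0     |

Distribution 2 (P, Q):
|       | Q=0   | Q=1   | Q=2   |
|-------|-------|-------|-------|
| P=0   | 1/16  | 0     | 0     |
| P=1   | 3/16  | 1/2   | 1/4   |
Distribution 1 (U, V):
Marginal P(U) (row sums):
  P(U=0) = 1/8 + 0 = 1/8
  P(U=1) = 0 + 1/8 = 1/8
  P(U=2) = 3/4 + 0 = 3/4
Marginal P(V) (column sums):
  P(V=0) = 1/8 + 0 + 3/4 = 7/8
  P(V=1) = 0 + 1/8 + 0 = 1/8

H(U) = -[(1/8)·log₂(1/8) + (1/8)·log₂(1/8) + (3/4)·log₂(3/4)]
  = 0.3750 + 0.3750 + 0.3113
  = 1.0613 bits
H(V) = -[(7/8)·log₂(7/8) + (1/8)·log₂(1/8)]
  = 0.1686 + 0.3750
  = 0.5436 bits
H(U,V) = -[(1/8)·log₂(1/8) + (1/8)·log₂(1/8) + (3/4)·log₂(3/4)]
  = 0.3750 + 0.3750 + 0.3113
  = 1.0613 bits

I(U;V) = H(U) + H(V) - H(U,V)
  = 1.0613 + 0.5436 - 1.0613
  = 0.5436 bits

Distribution 2 (P, Q):
Marginal P(P) (row sums):
  P(P=0) = 1/16 + 0 + 0 = 1/16
  P(P=1) = 3/16 + 1/2 + 1/4 = 15/16
Marginal P(Q) (column sums):
  P(Q=0) = 1/16 + 3/16 = 1/4
  P(Q=1) = 0 + 1/2 = 1/2
  P(Q=2) = 0 + 1/4 = 1/4

H(P) = -[(1/16)·log₂(1/16) + (15/16)·log₂(15/16)]
  = 0.2500 + 0.0873
  = 0.3373 bits
H(Q) = -[(1/4)·log₂(1/4) + (1/2)·log₂(1/2) + (1/4)·log₂(1/4)]
  = 0.5000 + 0.5000 + 0.5000
  = 1.5000 bits
H(P,Q) = -[(1/16)·log₂(1/16) + (3/16)·log₂(3/16) + (1/2)·log₂(1/2) + (1/4)·log₂(1/4)]
  = 0.2500 + 0.4528 + 0.5000 + 0.5000
  = 1.7028 bits

I(P;Q) = H(P) + H(Q) - H(P,Q)
  = 0.3373 + 1.5000 - 1.7028
  = 0.1345 bits

I(U;V) = 0.5436 bits > I(P;Q) = 0.1345 bits, so (U, V) has the higher mutual information (stronger dependence).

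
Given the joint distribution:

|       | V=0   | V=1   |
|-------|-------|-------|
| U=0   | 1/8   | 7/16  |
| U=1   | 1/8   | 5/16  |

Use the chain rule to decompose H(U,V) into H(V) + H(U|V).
By the chain rule: H(U,V) = H(V) + H(U|V)

Marginal P(V) (column sums):
  P(V=0) = 1/8 + 1/8 = 1/4
  P(V=1) = 7/16 + 5/16 = 3/4
H(V) = -[(1/4)·log₂(1/4) + (3/4)·log₂(3/4)]
  = 0.5000 + 0.3113
  = 0.8113 bits
H(U|V) = -Σ P(U,V)·log₂ P(U|V), where P(U|V) = P(U,V) / P(V)
  (U=0,V=0): P(U|V) = (1/8)/(1/4) = 1/2;  -(1/8)·log₂(1/2) = 0.1250
  (U=0,V=1): P(U|V) = (7/16)/(3/4) = 7/12;  -(7/16)·log₂(7/12) = 0.3402
  (U=1,V=0): P(U|V) = (1/8)/(1/4) = 1/2;  -(1/8)·log₂(1/2) = 0.1250
  (U=1,V=1): P(U|V) = (5/16)/(3/4) = 5/12;  -(5/16)·log₂(5/12) = 0.3947
H(U|V) = 0.1250 + 0.3402 + 0.1250 + 0.3947
  = 0.9849 bits

H(U,V) = H(V) + H(U|V) = 0.8113 + 0.9849 = 1.7962 bits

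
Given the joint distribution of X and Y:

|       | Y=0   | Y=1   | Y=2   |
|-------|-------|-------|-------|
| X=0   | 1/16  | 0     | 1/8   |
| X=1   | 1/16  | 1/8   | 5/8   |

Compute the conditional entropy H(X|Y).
Marginal P(Y) (column sums):
  P(Y=0) = 1/16 + 1/16 = 1/8
  P(Y=1) = 0 + 1/8 = 1/8
  P(Y=2) = 1/8 + 5/8 = 3/4

H(X|Y) = -Σ P(X,Y)·log₂ P(X|Y), where P(X|Y) = P(X,Y) / P(Y)
  (cells with P(X,Y) = 0 contribute 0)
  (X=0,Y=0): P(X|Y) = (1/16)/(1/8) = 1/2;  -(1/16)·log₂(1/2) = 0.0625
  (X=0,Y=2): P(X|Y) = (1/8)/(3/4) = 1/6;  -(1/8)·log₂(1/6) = 0.3231
  (X=1,Y=0): P(X|Y) = (1/16)/(1/8) = 1/2;  -(1/16)·log₂(1/2) = 0.0625
  (X=1,Y=1): P(X|Y) = (1/8)/(1/8) = 1;  -(1/8)·log₂(1) = 0.0000
  (X=1,Y=2): P(X|Y) = (5/8)/(3/4) = 5/6;  -(5/8)·log₂(5/6) = 0.1644
H(X|Y) = 0.0625 + 0.3231 + 0.0625 + 0.0000 + 0.1644
  = 0.6125 bits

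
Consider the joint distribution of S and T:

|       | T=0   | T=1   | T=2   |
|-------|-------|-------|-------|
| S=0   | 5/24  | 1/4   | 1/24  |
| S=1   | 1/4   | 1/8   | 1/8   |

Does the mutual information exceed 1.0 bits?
Marginal P(S) (row sums):
  P(S=0) = 5/24 + 1/4 + 1/24 = 1/2
  P(S=1) = 1/4 + 1/8 + 1/8 = 1/2
Marginal P(T) (column sums):
  P(T=0) = 5/24 + 1/4 = 11/24
  P(T=1) = 1/4 + 1/8 = 3/8
  P(T=2) = 1/24 + 1/8 = 1/6

H(S) = -[(1/2)·log₂(1/2) + (1/2)·log₂(1/2)]
  = 0.5000 + 0.5000
  = 1.0000 bits
H(T) = -[(11/24)·log₂(11/24) + (3/8)·log₂(3/8) + (1/6)·log₂(1/6)]
  = 0.5159 + 0.5306 + 0.4308
  = 1.4773 bits
H(S,T) = -[(5/24)·log₂(5/24) + (1/4)·log₂(1/4) + (1/24)·log₂(1/24) + (1/4)·log₂(1/4) + (1/8)·log₂(1/8) + (1/8)·log₂(1/8)]
  = 0.4715 + 0.5000 + 0.1910 + 0.5000 + 0.3750 + 0.3750
  = 2.4125 bits

I(S;T) = H(S) + H(T) - H(S,T)
  = 1.0000 + 1.4773 - 2.4125
  = 0.0648 bits

No. I(S;T) = 0.0648 bits, which is ≤ 1.0 bits.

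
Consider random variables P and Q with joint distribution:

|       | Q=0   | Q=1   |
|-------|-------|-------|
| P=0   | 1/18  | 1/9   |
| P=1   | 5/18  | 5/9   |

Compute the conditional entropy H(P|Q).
Marginal P(Q) (column sums):
  P(Q=0) = 1/18 + 5/18 = 1/3
  P(Q=1) = 1/9 + 5/9 = 2/3

H(P|Q) = -Σ P(P,Q)·log₂ P(P|Q), where P(P|Q) = P(P,Q) / P(Q)
  (P=0,Q=0): P(P|Q) = (1/18)/(1/3) = 1/6;  -(1/18)·log₂(1/6) = 0.1436
  (P=0,Q=1): P(P|Q) = (1/9)/(2/3) = 1/6;  -(1/9)·log₂(1/6) = 0.2872
  (P=1,Q=0): P(P|Q) = (5/18)/(1/3) = 5/6;  -(5/18)·log₂(5/6) = 0.0731
  (P=1,Q=1): P(P|Q) = (5/9)/(2/3) = 5/6;  -(5/9)·log₂(5/6) = 0.1461
H(P|Q) = 0.1436 + 0.2872 + 0.0731 + 0.1461
  = 0.6500 bits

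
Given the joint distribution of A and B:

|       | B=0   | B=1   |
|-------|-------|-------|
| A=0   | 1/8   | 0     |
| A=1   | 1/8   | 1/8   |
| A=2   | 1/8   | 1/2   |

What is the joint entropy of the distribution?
H(A,B) = -Σ P(A,B) log₂ P(A,B), summed over the non-zero cells:
H(A,B) = -[(1/8)·log₂(1/8) + (1/8)·log₂(1/8) + (1/8)·log₂(1/8) + (1/8)·log₂(1/8) + (1/2)·log₂(1/2)]
  = 0.3750 + 0.3750 + 0.3750 + 0.3750 + 0.5000
  = 2.0000 bits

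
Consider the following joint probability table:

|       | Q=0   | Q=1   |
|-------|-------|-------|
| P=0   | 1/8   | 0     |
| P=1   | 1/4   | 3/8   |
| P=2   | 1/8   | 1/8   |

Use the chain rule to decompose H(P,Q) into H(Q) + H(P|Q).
By the chain rule: H(P,Q) = H(Q) + H(P|Q)

Marginal P(Q) (column sums):
  P(Q=0) = 1/8 + 1/4 + 1/8 = 1/2
  P(Q=1) = 0 + 3/8 + 1/8 = 1/2
H(Q) = -[(1/2)·log₂(1/2) + (1/2)·log₂(1/2)]
  = 0.5000 + 0.5000
  = 1.0000 bits
H(P|Q) = -Σ P(P,Q)·log₂ P(P|Q), where P(P|Q) = P(P,Q) / P(Q)
  (cells with P(P,Q) = 0 contribute 0)
  (P=0,Q=0): P(P|Q) = (1/8)/(1/2) = 1/4;  -(1/8)·log₂(1/4) = 0.2500
  (P=1,Q=0): P(P|Q) = (1/4)/(1/2) = 1/2;  -(1/4)·log₂(1/2) = 0.2500
  (P=1,Q=1): P(P|Q) = (3/8)/(1/2) = 3/4;  -(3/8)·log₂(3/4) = 0.1556
  (P=2,Q=0): P(P|Q) = (1/8)/(1/2) = 1/4;  -(1/8)·log₂(1/4) = 0.2500
  (P=2,Q=1): P(P|Q) = (1/8)/(1/2) = 1/4;  -(1/8)·log₂(1/4) = 0.2500
H(P|Q) = 0.2500 + 0.2500 + 0.1556 + 0.2500 + 0.2500
  = 1.1556 bits

H(P,Q) = H(Q) + H(P|Q) = 1.0000 + 1.1556 = 2.1556 bits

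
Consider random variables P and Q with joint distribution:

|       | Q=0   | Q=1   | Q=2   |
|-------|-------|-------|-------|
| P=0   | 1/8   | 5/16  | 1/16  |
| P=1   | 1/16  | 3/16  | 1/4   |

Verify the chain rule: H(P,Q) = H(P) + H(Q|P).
Left side:
H(P,Q) = -[(1/8)·log₂(1/8) + (5/16)·log₂(5/16) + (1/16)·log₂(1/16) + (1/16)·log₂(1/16) + (3/16)·log₂(3/16) + (1/4)·log₂(1/4)]
  = 0.3750 + 0.5244 + 0.2500 + 0.2500 + 0.4528 + 0.5000
  = 2.3522 bits

Right side:
Marginal P(P) (row sums):
  P(P=0) = 1/8 + 5/16 + 1/16 = 1/2
  P(P=1) = 1/16 + 3/16 + 1/4 = 1/2
H(P) = -[(1/2)·log₂(1/2) + (1/2)·log₂(1/2)]
  = 0.5000 + 0.5000
  = 1.0000 bits
H(Q|P) = -Σ P(P,Q)·log₂ P(Q|P), where P(Q|P) = P(P,Q) / P(P)
  (P=0,Q=0): P(Q|P) = (1/8)/(1/2) = 1/4;  -(1/8)·log₂(1/4) = 0.2500
  (P=0,Q=1): P(Q|P) = (5/16)/(1/2) = 5/8;  -(5/16)·log₂(5/8) = 0.2119
  (P=0,Q=2): P(Q|P) = (1/16)/(1/2) = 1/8;  -(1/16)·log₂(1/8) = 0.1875
  (P=1,Q=0): P(Q|P) = (1/16)/(1/2) = 1/8;  -(1/16)·log₂(1/8) = 0.1875
  (P=1,Q=1): P(Q|P) = (3/16)/(1/2) = 3/8;  -(3/16)·log₂(3/8) = 0.2653
  (P=1,Q=2): P(Q|P) = (1/4)/(1/2) = 1/2;  -(1/4)·log₂(1/2) = 0.2500
H(Q|P) = 0.2500 + 0.2119 + 0.1875 + 0.1875 + 0.2653 + 0.2500
  = 1.3522 bits
H(P) + H(Q|P) = 1.0000 + 1.3522 = 2.3522 bits

Both sides equal 2.3522 bits, so the chain rule holds ✓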